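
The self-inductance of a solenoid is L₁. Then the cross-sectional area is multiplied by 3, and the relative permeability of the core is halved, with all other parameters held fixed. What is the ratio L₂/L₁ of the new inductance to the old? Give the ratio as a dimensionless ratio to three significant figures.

For a solenoid, L ∝ μᵣN²A/ℓ.
L₂/L₁ = (3) × (0.5) = 1.50.

L₂/L₁ = 1.50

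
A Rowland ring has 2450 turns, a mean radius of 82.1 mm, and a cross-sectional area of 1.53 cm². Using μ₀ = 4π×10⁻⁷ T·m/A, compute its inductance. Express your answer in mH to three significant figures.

L ≈ 2.24 mH

For a thin toroid, L = μ₀N²A/(2πR).
L = (4π×10⁻⁷)(2450)²(1.530×10^-4) / (2π×8.210×10^-2 m) = 2.237×10^-3 H.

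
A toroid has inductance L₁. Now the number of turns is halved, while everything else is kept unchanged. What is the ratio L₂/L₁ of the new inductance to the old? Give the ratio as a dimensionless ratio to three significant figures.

For a toroid, L ∝ μᵣN²A/R.
L₂/L₁ = (0.5)^2 = 0.250.

L₂/L₁ = 0.250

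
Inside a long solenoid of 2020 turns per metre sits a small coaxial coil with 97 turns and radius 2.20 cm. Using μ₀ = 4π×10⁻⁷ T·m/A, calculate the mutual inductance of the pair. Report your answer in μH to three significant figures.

M ≈ 374 μH

The outer solenoid produces a uniform field B₁ = μ₀n₁I₁ across the inner coil,
so the flux linkage is N₂Φ = N₂B₁A₂ = μ₀n₁N₂A₂·I₁, giving M = μ₀n₁N₂A₂.
A₂ = πr² = π(2.200×10^-2 m)² = 1.521×10^-3 m².
M = (4π×10⁻⁷)(2020)(97)(1.521×10^-3) = 3.744×10^-4 H.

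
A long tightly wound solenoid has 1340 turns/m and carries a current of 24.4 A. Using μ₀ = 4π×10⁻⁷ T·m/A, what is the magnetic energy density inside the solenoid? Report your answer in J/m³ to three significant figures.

B = μ₀nI = (4π×10⁻⁷)(1.340×10^3)(24.4) = 4.109×10^-2 T.
u = B²/(2μ₀) = (4.109×10^-2)²/(2×4π×10⁻⁷) = 671.7 J/m³.

u ≈ 672 J/m³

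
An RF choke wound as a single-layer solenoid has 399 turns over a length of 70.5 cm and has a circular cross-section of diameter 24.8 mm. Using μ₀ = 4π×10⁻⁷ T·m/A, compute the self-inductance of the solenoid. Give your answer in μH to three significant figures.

A = π(d/2)² = π(1.240×10^-2 m)² = 4.831×10^-4 m².
For a long solenoid, L = μ₀N²A/ℓ.
L = (4π×10⁻⁷)(399)²(4.831×10^-4)/(0.705 m) = 1.371×10^-4 H.

L ≈ 137 μH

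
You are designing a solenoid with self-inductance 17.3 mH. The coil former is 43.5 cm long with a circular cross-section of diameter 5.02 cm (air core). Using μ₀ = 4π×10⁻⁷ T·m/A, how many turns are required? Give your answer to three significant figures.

N ≈ 1740 turns

A = π(d/2)² = π(2.510×10^-2 m)² = 1.979×10^-3 m².
From L = μ₀N²A/ℓ, N = √(Lℓ / (μ₀A)).
N = √[(1.730×10^-2)(0.435) / ((4π×10⁻⁷)×1.979×10^-3)] = √(3.026×10^6) ≈ 1739.5.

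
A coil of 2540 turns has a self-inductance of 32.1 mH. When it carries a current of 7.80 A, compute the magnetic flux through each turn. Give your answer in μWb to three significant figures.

From L = NΦ_B/I, the flux per turn is Φ_B = LI/N.
Φ_B = (3.210×10^-2 H)(7.80 A)/2540 = 9.857×10^-5 Wb.

Φ_B ≈ 98.6 μWb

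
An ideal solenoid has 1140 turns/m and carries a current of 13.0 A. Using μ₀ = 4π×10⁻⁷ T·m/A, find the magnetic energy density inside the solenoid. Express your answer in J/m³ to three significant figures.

u ≈ 138 J/m³

B = μ₀nI = (4π×10⁻⁷)(1.140×10^3)(13.0) = 1.862×10^-2 T.
u = B²/(2μ₀) = (1.862×10^-2)²/(2×4π×10⁻⁷) = 138 J/m³.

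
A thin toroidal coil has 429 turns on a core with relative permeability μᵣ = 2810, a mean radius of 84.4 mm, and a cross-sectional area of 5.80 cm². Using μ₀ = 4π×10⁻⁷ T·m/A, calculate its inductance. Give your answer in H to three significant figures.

For a thin toroid, L = μ₀μᵣN²A/(2πR).
L = (4π×10⁻⁷)(2810)(429)²(5.800×10^-4) / (2π×8.440×10^-2 m) = 0.7108 H.

L ≈ 0.711 H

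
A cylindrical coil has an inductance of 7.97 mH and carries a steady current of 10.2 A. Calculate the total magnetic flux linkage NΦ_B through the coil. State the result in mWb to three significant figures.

NΦ_B ≈ 81.3 mWb

From L = NΦ_B/I, the flux linkage is NΦ_B = LI.
NΦ_B = (7.970×10^-3 H)(10.2 A) = 8.129×10^-2 Wb.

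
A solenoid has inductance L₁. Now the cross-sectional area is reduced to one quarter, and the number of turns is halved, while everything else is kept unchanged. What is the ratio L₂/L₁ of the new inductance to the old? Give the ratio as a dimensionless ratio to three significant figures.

For a solenoid, L ∝ μᵣN²A/ℓ.
L₂/L₁ = (0.25) × (0.5)^2 = 0.0625.

L₂/L₁ = 0.0625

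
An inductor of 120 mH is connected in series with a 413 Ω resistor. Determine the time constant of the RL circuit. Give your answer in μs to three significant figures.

τ = L/R = (0.12 H)/(413 Ω) = 2.906×10^-4 s.

τ ≈ 291 μs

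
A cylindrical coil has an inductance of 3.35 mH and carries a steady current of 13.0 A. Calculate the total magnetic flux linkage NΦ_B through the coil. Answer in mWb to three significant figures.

From L = NΦ_B/I, the flux linkage is NΦ_B = LI.
NΦ_B = (3.350×10^-3 H)(13.0 A) = 4.355×10^-2 Wb.

NΦ_B ≈ 43.6 mWb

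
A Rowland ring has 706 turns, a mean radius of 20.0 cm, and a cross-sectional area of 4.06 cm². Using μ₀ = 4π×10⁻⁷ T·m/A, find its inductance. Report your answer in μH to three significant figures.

L ≈ 202 μH

For a thin toroid, L = μ₀N²A/(2πR).
L = (4π×10⁻⁷)(706)²(4.060×10^-4) / (2π×0.2 m) = 2.024×10^-4 H.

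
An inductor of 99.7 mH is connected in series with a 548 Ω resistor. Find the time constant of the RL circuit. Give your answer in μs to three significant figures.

τ ≈ 182 μs

τ = L/R = (9.970×10^-2 H)/(548 Ω) = 1.819×10^-4 s.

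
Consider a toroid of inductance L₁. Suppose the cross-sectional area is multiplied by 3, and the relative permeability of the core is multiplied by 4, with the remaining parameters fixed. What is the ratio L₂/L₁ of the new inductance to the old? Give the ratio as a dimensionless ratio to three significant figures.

L₂/L₁ = 12.0

For a toroid, L ∝ μᵣN²A/R.
L₂/L₁ = (3) × (4) = 12.0.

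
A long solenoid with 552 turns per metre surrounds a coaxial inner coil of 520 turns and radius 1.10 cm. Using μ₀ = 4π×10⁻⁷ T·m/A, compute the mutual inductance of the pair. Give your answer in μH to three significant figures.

M ≈ 137 μH

The outer solenoid produces a uniform field B₁ = μ₀n₁I₁ across the inner coil,
so the flux linkage is N₂Φ = N₂B₁A₂ = μ₀n₁N₂A₂·I₁, giving M = μ₀n₁N₂A₂.
A₂ = πr² = π(1.100×10^-2 m)² = 3.801×10^-4 m².
M = (4π×10⁻⁷)(552)(520)(3.801×10^-4) = 1.371×10^-4 H.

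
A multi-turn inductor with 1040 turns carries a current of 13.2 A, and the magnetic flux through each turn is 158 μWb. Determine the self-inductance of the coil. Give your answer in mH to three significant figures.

Self-inductance is defined by L = NΦ_B/I (flux linkage over current).
L = (1040)(1.580×10^-4 Wb)/(13.2 A) = 1.2448×10^-2 H.

L ≈ 12.4 mH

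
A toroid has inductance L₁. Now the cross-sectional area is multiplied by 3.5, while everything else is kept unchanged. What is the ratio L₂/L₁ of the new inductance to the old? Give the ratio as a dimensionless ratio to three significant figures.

For a toroid, L ∝ μᵣN²A/R.
L₂/L₁ = (3.5) = 3.50.

L₂/L₁ = 3.50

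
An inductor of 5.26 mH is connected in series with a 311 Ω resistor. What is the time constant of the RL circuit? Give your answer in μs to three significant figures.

τ = L/R = (5.260×10^-3 H)/(311 Ω) = 1.691×10^-5 s.

τ ≈ 16.9 μs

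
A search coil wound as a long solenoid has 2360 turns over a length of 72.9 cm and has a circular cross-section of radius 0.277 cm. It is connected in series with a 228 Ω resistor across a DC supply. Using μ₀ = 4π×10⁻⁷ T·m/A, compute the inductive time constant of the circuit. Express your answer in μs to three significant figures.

τ ≈ 1.02 μs

A = πr² = π(2.770×10^-3 m)² = 2.411×10^-5 m².
L = μ₀N²A/ℓ = (4π×10⁻⁷)(2360)²(2.411×10^-5)/(0.729) = 2.314×10^-4 H.
τ = L/R = (2.314×10^-4)/(228) = 1.015×10^-6 s.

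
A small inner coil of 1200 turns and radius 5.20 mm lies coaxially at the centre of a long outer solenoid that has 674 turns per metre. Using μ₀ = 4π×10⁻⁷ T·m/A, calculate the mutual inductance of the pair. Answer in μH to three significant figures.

M ≈ 86.3 μH

The outer solenoid produces a uniform field B₁ = μ₀n₁I₁ across the inner coil,
so the flux linkage is N₂Φ = N₂B₁A₂ = μ₀n₁N₂A₂·I₁, giving M = μ₀n₁N₂A₂.
A₂ = πr² = π(5.200×10^-3 m)² = 8.4949×10^-5 m².
M = (4π×10⁻⁷)(674)(1200)(8.4949×10^-5) = 8.634×10^-5 H.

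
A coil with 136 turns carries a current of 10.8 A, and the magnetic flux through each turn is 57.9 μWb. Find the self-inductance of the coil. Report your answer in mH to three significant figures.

Self-inductance is defined by L = NΦ_B/I (flux linkage over current).
L = (136)(5.790×10^-5 Wb)/(10.8 A) = 7.291×10^-4 H.

L ≈ 0.729 mH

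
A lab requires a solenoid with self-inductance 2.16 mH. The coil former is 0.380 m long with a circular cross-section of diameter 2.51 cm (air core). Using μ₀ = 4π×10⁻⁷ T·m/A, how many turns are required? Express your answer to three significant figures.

N ≈ 1150 turns

A = π(d/2)² = π(1.255×10^-2 m)² = 4.948×10^-4 m².
From L = μ₀N²A/ℓ, N = √(Lℓ / (μ₀A)).
N = √[(2.160×10^-3)(0.38) / ((4π×10⁻⁷)×4.948×10^-4)] = √(1.320×10^6) ≈ 1148.9.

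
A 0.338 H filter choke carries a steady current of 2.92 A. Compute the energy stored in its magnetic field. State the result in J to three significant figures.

U ≈ 1.44 J

Stored magnetic energy: U = ½LI².
U = ½(0.338 H)(2.92 A)² = 1.441 J.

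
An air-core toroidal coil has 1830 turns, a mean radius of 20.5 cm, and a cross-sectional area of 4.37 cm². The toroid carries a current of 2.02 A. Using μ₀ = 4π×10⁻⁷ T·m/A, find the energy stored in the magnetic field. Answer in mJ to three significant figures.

L = μ₀N²A/(2πR) = (4π×10⁻⁷)(1830)²(4.370×10^-4)/(2π×0.205) = 1.428×10^-3 H.
U = ½LI² = ½(1.428×10^-3)(2.02)² = 2.913×10^-3 J.

U ≈ 2.91 mJ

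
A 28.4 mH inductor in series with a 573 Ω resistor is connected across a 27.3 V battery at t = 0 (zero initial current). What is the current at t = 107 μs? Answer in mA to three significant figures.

τ = L/R = 2.840×10^-2/573 = 4.956×10^-5 s; final current I_∞ = ε/R = 27.3/573 = 4.764×10^-2 A.
I(t) = I_∞(1 − e^(−t/τ)) with t/τ = 2.159.
I = (4.764×10^-2)(1 − e^(−2.159)) = 4.214×10^-2 A.

I ≈ 42.1 mA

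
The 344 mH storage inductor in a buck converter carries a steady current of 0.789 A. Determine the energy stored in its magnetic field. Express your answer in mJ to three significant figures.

Stored magnetic energy: U = ½LI².
U = ½(0.344 H)(0.789 A)² = 0.1071 J.

U ≈ 107 mJ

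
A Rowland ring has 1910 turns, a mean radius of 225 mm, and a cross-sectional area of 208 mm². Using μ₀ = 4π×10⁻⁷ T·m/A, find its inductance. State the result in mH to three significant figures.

L ≈ 0.674 mH

For a thin toroid, L = μ₀N²A/(2πR).
L = (4π×10⁻⁷)(1910)²(2.080×10^-4) / (2π×0.225 m) = 6.7449×10^-4 H.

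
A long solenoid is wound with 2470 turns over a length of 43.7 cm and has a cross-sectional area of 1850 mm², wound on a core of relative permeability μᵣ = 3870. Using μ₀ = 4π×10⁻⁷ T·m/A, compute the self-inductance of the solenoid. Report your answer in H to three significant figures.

L ≈ 126 H

A = 1850 mm² = 1.850×10^-3 m².
For a long solenoid, L = μ₀μᵣN²A/ℓ.
L = (4π×10⁻⁷)(3870)(2470)²(1.850×10^-3)/(0.437 m) = 125.6 H.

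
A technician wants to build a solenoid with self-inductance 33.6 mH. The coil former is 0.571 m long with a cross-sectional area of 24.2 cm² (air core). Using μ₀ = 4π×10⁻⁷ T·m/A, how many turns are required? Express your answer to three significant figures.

A = 24.2 cm² = 2.420×10^-3 m².
From L = μ₀N²A/ℓ, N = √(Lℓ / (μ₀A)).
N = √[(3.360×10^-2)(0.571) / ((4π×10⁻⁷)×2.420×10^-3)] = √(6.309×10^6) ≈ 2511.7.

N ≈ 2510 turns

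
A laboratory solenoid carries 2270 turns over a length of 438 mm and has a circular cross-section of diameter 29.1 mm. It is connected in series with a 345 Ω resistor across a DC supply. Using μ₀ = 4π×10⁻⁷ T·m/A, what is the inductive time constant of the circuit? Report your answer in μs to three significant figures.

A = π(d/2)² = π(1.455×10^-2 m)² = 6.651×10^-4 m².
L = μ₀N²A/ℓ = (4π×10⁻⁷)(2270)²(6.651×10^-4)/(0.438) = 9.832×10^-3 H.
τ = L/R = (9.832×10^-3)/(345) = 2.850×10^-5 s.

τ ≈ 28.5 μs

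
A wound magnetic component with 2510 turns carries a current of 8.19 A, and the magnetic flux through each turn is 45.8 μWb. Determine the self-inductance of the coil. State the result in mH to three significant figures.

Self-inductance is defined by L = NΦ_B/I (flux linkage over current).
L = (2510)(4.580×10^-5 Wb)/(8.19 A) = 1.404×10^-2 H.

L ≈ 14.0 mH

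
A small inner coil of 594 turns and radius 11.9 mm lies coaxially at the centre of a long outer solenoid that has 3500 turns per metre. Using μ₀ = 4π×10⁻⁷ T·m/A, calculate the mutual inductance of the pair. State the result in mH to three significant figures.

The outer solenoid produces a uniform field B₁ = μ₀n₁I₁ across the inner coil,
so the flux linkage is N₂Φ = N₂B₁A₂ = μ₀n₁N₂A₂·I₁, giving M = μ₀n₁N₂A₂.
A₂ = πr² = π(1.190×10^-2 m)² = 4.449×10^-4 m².
M = (4π×10⁻⁷)(3500)(594)(4.449×10^-4) = 1.162×10^-3 H.

M ≈ 1.16 mH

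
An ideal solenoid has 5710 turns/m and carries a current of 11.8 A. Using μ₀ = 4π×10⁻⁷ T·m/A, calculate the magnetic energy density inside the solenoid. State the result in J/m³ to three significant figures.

B = μ₀nI = (4π×10⁻⁷)(5.710×10^3)(11.8) = 8.467×10^-2 T.
u = B²/(2μ₀) = (8.467×10^-2)²/(2×4π×10⁻⁷) = 2.852×10^3 J/m³.

u ≈ 2850 J/m³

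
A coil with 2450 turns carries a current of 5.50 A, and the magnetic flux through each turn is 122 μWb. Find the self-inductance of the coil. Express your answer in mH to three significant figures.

Self-inductance is defined by L = NΦ_B/I (flux linkage over current).
L = (2450)(1.220×10^-4 Wb)/(5.50 A) = 5.4345×10^-2 H.

L ≈ 54.3 mH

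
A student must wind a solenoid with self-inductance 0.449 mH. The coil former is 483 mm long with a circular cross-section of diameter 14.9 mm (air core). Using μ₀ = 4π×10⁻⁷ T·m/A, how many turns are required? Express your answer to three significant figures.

A = π(d/2)² = π(7.450×10^-3 m)² = 1.744×10^-4 m².
From L = μ₀N²A/ℓ, N = √(Lℓ / (μ₀A)).
N = √[(4.490×10^-4)(0.483) / ((4π×10⁻⁷)×1.744×10^-4)] = √(9.897×10^5) ≈ 994.9.

N ≈ 995 turns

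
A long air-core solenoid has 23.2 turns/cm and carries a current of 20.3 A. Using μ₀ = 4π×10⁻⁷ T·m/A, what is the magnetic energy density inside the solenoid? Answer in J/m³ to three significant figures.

B = μ₀nI = (4π×10⁻⁷)(2.320×10^3)(20.3) = 5.918×10^-2 T.
u = B²/(2μ₀) = (5.918×10^-2)²/(2×4π×10⁻⁷) = 1.394×10^3 J/m³.

u ≈ 1390 J/m³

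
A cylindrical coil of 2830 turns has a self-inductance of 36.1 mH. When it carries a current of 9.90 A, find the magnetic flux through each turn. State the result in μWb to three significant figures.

From L = NΦ_B/I, the flux per turn is Φ_B = LI/N.
Φ_B = (3.610×10^-2 H)(9.90 A)/2830 = 1.263×10^-4 Wb.

Φ_B ≈ 126 μWb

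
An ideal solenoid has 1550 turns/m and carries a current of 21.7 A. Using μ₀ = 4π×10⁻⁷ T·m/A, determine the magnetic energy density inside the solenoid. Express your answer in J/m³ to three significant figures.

B = μ₀nI = (4π×10⁻⁷)(1.550×10^3)(21.7) = 4.227×10^-2 T.
u = B²/(2μ₀) = (4.227×10^-2)²/(2×4π×10⁻⁷) = 710.8 J/m³.

u ≈ 711 J/m³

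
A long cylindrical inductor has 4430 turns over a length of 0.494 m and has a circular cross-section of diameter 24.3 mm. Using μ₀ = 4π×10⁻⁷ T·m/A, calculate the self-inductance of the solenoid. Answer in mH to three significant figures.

L ≈ 23.2 mH

A = π(d/2)² = π(1.215×10^-2 m)² = 4.638×10^-4 m².
For a long solenoid, L = μ₀N²A/ℓ.
L = (4π×10⁻⁷)(4430)²(4.638×10^-4)/(0.494 m) = 2.315×10^-2 H.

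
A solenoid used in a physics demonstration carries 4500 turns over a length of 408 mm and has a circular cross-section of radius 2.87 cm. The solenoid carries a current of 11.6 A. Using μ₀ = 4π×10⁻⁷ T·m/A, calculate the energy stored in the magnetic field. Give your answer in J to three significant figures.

A = πr² = π(2.870×10^-2 m)² = 2.588×10^-3 m².
L = μ₀N²A/ℓ = (4π×10⁻⁷)(4500)²(2.588×10^-3)/(0.408) = 0.1614 H.
U = ½LI² = ½(0.1614)(11.6)² = 10.86 J.

U ≈ 10.9 J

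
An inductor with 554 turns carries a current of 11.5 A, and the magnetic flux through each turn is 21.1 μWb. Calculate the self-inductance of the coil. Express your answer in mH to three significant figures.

Self-inductance is defined by L = NΦ_B/I (flux linkage over current).
L = (554)(2.110×10^-5 Wb)/(11.5 A) = 1.016×10^-3 H.

L ≈ 1.02 mH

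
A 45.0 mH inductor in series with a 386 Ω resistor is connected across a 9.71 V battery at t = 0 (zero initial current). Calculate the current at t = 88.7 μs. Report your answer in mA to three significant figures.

τ = L/R = 4.500×10^-2/386 = 1.166×10^-4 s; final current I_∞ = ε/R = 9.71/386 = 2.516×10^-2 A.
I(t) = I_∞(1 − e^(−t/τ)) with t/τ = 0.761.
I = (2.516×10^-2)(1 − e^(−0.761)) = 1.340×10^-2 A.

I ≈ 13.4 mA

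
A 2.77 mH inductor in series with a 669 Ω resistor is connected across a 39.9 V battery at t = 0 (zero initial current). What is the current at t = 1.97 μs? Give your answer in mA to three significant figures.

I ≈ 22.6 mA

τ = L/R = 2.770×10^-3/669 = 4.141×10^-6 s; final current I_∞ = ε/R = 39.9/669 = 5.964×10^-2 A.
I(t) = I_∞(1 − e^(−t/τ)) with t/τ = 0.476.
I = (5.964×10^-2)(1 − e^(−0.476)) = 2.258×10^-2 A.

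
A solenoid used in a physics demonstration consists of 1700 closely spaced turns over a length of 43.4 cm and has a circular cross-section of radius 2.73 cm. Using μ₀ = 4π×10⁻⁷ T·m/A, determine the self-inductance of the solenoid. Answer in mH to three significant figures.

L ≈ 19.6 mH

A = πr² = π(2.730×10^-2 m)² = 2.341×10^-3 m².
For a long solenoid, L = μ₀N²A/ℓ.
L = (4π×10⁻⁷)(1700)²(2.341×10^-3)/(0.434 m) = 1.959×10^-2 H.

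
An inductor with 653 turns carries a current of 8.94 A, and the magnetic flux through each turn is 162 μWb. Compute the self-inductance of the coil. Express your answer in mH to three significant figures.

Self-inductance is defined by L = NΦ_B/I (flux linkage over current).
L = (653)(1.620×10^-4 Wb)/(8.94 A) = 1.183×10^-2 H.

L ≈ 11.8 mH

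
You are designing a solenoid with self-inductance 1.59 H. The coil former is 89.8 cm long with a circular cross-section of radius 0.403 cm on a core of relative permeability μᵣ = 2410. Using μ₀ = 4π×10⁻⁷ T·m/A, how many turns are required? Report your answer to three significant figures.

A = πr² = π(4.030×10^-3 m)² = 5.102×10^-5 m².
From L = μ₀μᵣN²A/ℓ, N = √(Lℓ / (μ₀μᵣA)).
N = √[(1.59)(0.898) / ((4π×10⁻⁷)(2410)×5.102×10^-5)] = √(9.240×10^6) ≈ 3039.8.

N ≈ 3040 turns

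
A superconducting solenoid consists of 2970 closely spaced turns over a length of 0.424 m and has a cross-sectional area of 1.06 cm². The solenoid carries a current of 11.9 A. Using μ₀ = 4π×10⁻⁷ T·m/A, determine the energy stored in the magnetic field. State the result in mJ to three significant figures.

A = 1.06 cm² = 1.060×10^-4 m².
L = μ₀N²A/ℓ = (4π×10⁻⁷)(2970)²(1.060×10^-4)/(0.424) = 2.771×10^-3 H.
U = ½LI² = ½(2.771×10^-3)(11.9)² = 0.1962 J.

U ≈ 196 mJ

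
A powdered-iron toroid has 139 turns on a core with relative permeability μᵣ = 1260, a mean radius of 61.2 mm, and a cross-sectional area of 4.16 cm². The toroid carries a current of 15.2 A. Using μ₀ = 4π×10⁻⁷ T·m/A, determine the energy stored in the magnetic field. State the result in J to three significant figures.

L = μ₀μᵣN²A/(2πR) = (4π×10⁻⁷)(1260)(139)²(4.160×10^-4)/(2π×6.120×10^-2) = 3.310×10^-2 H.
U = ½LI² = ½(3.310×10^-2)(15.2)² = 3.823 J.

U ≈ 3.82 J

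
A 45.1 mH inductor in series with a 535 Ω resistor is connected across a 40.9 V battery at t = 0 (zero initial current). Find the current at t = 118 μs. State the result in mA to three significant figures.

I ≈ 57.6 mA

τ = L/R = 4.510×10^-2/535 = 8.430×10^-5 s; final current I_∞ = ε/R = 40.9/535 = 7.6449×10^-2 A.
I(t) = I_∞(1 − e^(−t/τ)) with t/τ = 1.400.
I = (7.6449×10^-2)(1 − e^(−1.400)) = 5.759×10^-2 A.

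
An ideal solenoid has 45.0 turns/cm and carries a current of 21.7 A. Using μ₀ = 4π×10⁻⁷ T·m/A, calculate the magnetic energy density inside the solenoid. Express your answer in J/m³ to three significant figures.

u ≈ 5990 J/m³

B = μ₀nI = (4π×10⁻⁷)(4.500×10^3)(21.7) = 0.1227 T.
u = B²/(2μ₀) = (0.1227)²/(2×4π×10⁻⁷) = 5.991×10^3 J/m³.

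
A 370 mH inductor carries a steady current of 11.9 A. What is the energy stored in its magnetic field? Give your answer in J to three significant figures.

Stored magnetic energy: U = ½LI².
U = ½(0.37 H)(11.9 A)² = 26.2 J.

U ≈ 26.2 J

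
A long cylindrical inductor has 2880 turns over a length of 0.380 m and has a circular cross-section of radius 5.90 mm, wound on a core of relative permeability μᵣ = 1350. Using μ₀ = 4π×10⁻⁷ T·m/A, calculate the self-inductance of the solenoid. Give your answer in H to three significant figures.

L ≈ 4.05 H

A = πr² = π(5.900×10^-3 m)² = 1.094×10^-4 m².
For a long solenoid, L = μ₀μᵣN²A/ℓ.
L = (4π×10⁻⁷)(1350)(2880)²(1.094×10^-4)/(0.38 m) = 4.049 H.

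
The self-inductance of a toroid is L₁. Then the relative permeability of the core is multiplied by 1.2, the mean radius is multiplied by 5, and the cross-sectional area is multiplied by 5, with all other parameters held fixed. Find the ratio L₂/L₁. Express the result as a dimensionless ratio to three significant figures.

L₂/L₁ = 1.20

For a toroid, L ∝ μᵣN²A/R.
L₂/L₁ = (1.2) × (5)^-1 × (5) = 1.20.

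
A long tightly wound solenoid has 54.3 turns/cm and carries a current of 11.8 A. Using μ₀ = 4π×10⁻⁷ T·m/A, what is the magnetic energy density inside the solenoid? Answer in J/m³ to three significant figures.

B = μ₀nI = (4π×10⁻⁷)(5.430×10^3)(11.8) = 8.052×10^-2 T.
u = B²/(2μ₀) = (8.052×10^-2)²/(2×4π×10⁻⁷) = 2.580×10^3 J/m³.

u ≈ 2580 J/m³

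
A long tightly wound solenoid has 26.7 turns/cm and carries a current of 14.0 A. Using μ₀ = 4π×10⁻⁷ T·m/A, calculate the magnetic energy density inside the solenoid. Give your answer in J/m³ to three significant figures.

u ≈ 878 J/m³

B = μ₀nI = (4π×10⁻⁷)(2.670×10^3)(14.0) = 4.697×10^-2 T.
u = B²/(2μ₀) = (4.697×10^-2)²/(2×4π×10⁻⁷) = 877.9 J/m³.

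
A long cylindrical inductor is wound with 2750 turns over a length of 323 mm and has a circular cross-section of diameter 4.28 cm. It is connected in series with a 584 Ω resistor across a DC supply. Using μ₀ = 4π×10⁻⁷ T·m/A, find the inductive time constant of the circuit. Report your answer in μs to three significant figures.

A = π(d/2)² = π(2.140×10^-2 m)² = 1.439×10^-3 m².
L = μ₀N²A/ℓ = (4π×10⁻⁷)(2750)²(1.439×10^-3)/(0.323) = 4.233×10^-2 H.
τ = L/R = (4.233×10^-2)/(584) = 7.248×10^-5 s.

τ ≈ 72.5 μs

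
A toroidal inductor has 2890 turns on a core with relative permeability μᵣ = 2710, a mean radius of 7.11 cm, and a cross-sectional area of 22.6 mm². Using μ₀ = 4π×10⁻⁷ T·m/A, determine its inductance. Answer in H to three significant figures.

For a thin toroid, L = μ₀μᵣN²A/(2πR).
L = (4π×10⁻⁷)(2710)(2890)²(2.260×10^-5) / (2π×7.110×10^-2 m) = 1.439 H.

L ≈ 1.44 H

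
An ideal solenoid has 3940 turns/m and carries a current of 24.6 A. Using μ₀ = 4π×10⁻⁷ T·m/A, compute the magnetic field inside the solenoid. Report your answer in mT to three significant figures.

Inside a long solenoid, B = μ₀nI.
B = (4π×10⁻⁷)(3.940×10^3 m⁻¹)(24.6 A) = 0.1218 T.

B ≈ 122 mT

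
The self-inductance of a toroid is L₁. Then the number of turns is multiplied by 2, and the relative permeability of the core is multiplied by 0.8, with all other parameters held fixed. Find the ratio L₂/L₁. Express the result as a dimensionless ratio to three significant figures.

For a toroid, L ∝ μᵣN²A/R.
L₂/L₁ = (2)^2 × (0.8) = 3.20.

L₂/L₁ = 3.20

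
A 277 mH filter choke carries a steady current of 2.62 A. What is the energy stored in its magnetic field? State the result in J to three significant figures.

Stored magnetic energy: U = ½LI².
U = ½(0.277 H)(2.62 A)² = 0.9507 J.

U ≈ 0.951 J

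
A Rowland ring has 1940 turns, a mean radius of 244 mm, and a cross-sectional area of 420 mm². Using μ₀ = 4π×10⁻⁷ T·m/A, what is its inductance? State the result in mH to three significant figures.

For a thin toroid, L = μ₀N²A/(2πR).
L = (4π×10⁻⁷)(1940)²(4.200×10^-4) / (2π×0.244 m) = 1.296×10^-3 H.

L ≈ 1.30 mH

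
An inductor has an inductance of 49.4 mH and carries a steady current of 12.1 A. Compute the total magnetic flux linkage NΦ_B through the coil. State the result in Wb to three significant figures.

From L = NΦ_B/I, the flux linkage is NΦ_B = LI.
NΦ_B = (4.940×10^-2 H)(12.1 A) = 0.5977 Wb.

NΦ_B ≈ 0.598 Wb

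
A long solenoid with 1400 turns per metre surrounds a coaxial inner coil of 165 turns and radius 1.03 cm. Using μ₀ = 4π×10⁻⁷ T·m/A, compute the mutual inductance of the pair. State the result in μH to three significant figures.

The outer solenoid produces a uniform field B₁ = μ₀n₁I₁ across the inner coil,
so the flux linkage is N₂Φ = N₂B₁A₂ = μ₀n₁N₂A₂·I₁, giving M = μ₀n₁N₂A₂.
A₂ = πr² = π(1.030×10^-2 m)² = 3.333×10^-4 m².
M = (4π×10⁻⁷)(1400)(165)(3.333×10^-4) = 9.6749×10^-5 H.

M ≈ 96.7 μH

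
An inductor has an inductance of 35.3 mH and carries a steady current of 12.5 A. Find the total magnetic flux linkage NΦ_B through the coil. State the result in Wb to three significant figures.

From L = NΦ_B/I, the flux linkage is NΦ_B = LI.
NΦ_B = (3.530×10^-2 H)(12.5 A) = 0.4412 Wb.

NΦ_B ≈ 0.441 Wb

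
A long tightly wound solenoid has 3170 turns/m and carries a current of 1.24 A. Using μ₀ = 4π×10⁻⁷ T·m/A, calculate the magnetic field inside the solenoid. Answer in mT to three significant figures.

B ≈ 4.94 mT

Inside a long solenoid, B = μ₀nI.
B = (4π×10⁻⁷)(3.170×10^3 m⁻¹)(1.24 A) = 4.940×10^-3 T.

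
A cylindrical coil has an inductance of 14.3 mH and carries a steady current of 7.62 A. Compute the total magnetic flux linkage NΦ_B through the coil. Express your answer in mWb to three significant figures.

From L = NΦ_B/I, the flux linkage is NΦ_B = LI.
NΦ_B = (1.430×10^-2 H)(7.62 A) = 0.109 Wb.

NΦ_B ≈ 109 mWb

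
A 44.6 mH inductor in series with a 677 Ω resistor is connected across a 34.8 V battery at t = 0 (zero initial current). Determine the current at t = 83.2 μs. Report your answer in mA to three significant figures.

I ≈ 36.9 mA

τ = L/R = 4.460×10^-2/677 = 6.588×10^-5 s; final current I_∞ = ε/R = 34.8/677 = 5.140×10^-2 A.
I(t) = I_∞(1 − e^(−t/τ)) with t/τ = 1.263.
I = (5.140×10^-2)(1 − e^(−1.263)) = 3.687×10^-2 A.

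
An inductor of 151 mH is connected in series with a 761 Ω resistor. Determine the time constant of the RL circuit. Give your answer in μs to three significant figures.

τ = L/R = (0.151 H)/(761 Ω) = 1.984×10^-4 s.

τ ≈ 198 μs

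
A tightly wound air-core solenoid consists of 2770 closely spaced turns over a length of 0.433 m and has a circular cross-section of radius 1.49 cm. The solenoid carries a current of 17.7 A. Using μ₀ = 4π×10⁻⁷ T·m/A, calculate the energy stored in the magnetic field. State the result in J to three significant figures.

A = πr² = π(1.490×10^-2 m)² = 6.9746×10^-4 m².
L = μ₀N²A/ℓ = (4π×10⁻⁷)(2770)²(6.9746×10^-4)/(0.433) = 1.553×10^-2 H.
U = ½LI² = ½(1.553×10^-2)(17.7)² = 2.433 J.

U ≈ 2.43 J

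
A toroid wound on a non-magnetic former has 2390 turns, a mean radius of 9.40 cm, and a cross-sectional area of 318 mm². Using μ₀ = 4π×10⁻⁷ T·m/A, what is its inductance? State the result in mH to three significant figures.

For a thin toroid, L = μ₀N²A/(2πR).
L = (4π×10⁻⁷)(2390)²(3.180×10^-4) / (2π×9.400×10^-2 m) = 3.8648×10^-3 H.

L ≈ 3.86 mH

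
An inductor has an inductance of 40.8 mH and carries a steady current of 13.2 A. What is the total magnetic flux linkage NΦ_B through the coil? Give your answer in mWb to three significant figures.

NΦ_B ≈ 539 mWb

From L = NΦ_B/I, the flux linkage is NΦ_B = LI.
NΦ_B = (4.080×10^-2 H)(13.2 A) = 0.5386 Wb.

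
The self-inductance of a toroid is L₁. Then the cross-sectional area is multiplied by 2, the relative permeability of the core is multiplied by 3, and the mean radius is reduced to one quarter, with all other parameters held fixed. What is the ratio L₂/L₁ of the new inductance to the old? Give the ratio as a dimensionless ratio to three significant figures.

L₂/L₁ = 24.0

For a toroid, L ∝ μᵣN²A/R.
L₂/L₁ = (2) × (3) × (0.25)^-1 = 24.0.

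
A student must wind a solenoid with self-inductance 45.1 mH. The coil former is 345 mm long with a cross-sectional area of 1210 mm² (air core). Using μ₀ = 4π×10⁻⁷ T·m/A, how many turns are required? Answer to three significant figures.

N ≈ 3200 turns

A = 1210 mm² = 1.210×10^-3 m².
From L = μ₀N²A/ℓ, N = √(Lℓ / (μ₀A)).
N = √[(4.510×10^-2)(0.345) / ((4π×10⁻⁷)×1.210×10^-3)] = √(1.023×10^7) ≈ 3198.9.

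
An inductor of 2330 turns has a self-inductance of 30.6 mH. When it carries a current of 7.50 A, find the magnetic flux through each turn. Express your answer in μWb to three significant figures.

Φ_B ≈ 98.5 μWb

From L = NΦ_B/I, the flux per turn is Φ_B = LI/N.
Φ_B = (3.060×10^-2 H)(7.50 A)/2330 = 9.850×10^-5 Wb.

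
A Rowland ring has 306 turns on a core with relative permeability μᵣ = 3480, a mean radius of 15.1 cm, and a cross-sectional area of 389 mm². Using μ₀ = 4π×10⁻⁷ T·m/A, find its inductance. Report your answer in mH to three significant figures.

For a thin toroid, L = μ₀μᵣN²A/(2πR).
L = (4π×10⁻⁷)(3480)(306)²(3.890×10^-4) / (2π×0.151 m) = 0.1679 H.

L ≈ 168 mH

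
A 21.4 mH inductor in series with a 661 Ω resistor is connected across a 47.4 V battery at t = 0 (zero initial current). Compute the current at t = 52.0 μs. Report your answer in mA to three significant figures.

I ≈ 57.3 mA

τ = L/R = 2.140×10^-2/661 = 3.238×10^-5 s; final current I_∞ = ε/R = 47.4/661 = 7.171×10^-2 A.
I(t) = I_∞(1 − e^(−t/τ)) with t/τ = 1.606.
I = (7.171×10^-2)(1 − e^(−1.606)) = 5.732×10^-2 A.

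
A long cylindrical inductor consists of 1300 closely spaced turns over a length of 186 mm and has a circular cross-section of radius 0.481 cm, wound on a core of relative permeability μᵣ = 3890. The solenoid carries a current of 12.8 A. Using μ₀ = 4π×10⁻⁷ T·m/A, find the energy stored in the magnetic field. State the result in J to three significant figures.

A = πr² = π(4.810×10^-3 m)² = 7.268×10^-5 m².
L = μ₀μᵣN²A/ℓ = (4π×10⁻⁷)(3890)(1300)²(7.268×10^-5)/(0.186) = 3.228 H.
U = ½LI² = ½(3.228)(12.8)² = 264.46 J.

U ≈ 264 J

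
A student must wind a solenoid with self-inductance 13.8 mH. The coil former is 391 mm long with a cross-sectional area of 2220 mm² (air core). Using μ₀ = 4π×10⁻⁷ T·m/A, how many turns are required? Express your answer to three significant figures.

A = 2220 mm² = 2.220×10^-3 m².
From L = μ₀N²A/ℓ, N = √(Lℓ / (μ₀A)).
N = √[(1.380×10^-2)(0.391) / ((4π×10⁻⁷)×2.220×10^-3)] = √(1.934×10^6) ≈ 1390.7.

N ≈ 1390 turns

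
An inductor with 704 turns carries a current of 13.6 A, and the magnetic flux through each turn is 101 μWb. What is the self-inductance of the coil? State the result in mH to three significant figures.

Self-inductance is defined by L = NΦ_B/I (flux linkage over current).
L = (704)(1.010×10^-4 Wb)/(13.6 A) = 5.228×10^-3 H.

L ≈ 5.23 mH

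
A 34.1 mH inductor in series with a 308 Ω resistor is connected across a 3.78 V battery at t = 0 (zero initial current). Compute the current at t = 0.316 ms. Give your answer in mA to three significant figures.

I ≈ 11.6 mA

τ = L/R = 3.410×10^-2/308 = 1.107×10^-4 s; final current I_∞ = ε/R = 3.78/308 = 1.227×10^-2 A.
I(t) = I_∞(1 − e^(−t/τ)) with t/τ = 2.854.
I = (1.227×10^-2)(1 − e^(−2.854)) = 1.157×10^-2 A.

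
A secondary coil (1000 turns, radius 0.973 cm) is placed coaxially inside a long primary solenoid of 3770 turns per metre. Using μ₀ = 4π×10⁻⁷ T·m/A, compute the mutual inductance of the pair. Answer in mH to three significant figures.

M ≈ 1.41 mH

The outer solenoid produces a uniform field B₁ = μ₀n₁I₁ across the inner coil,
so the flux linkage is N₂Φ = N₂B₁A₂ = μ₀n₁N₂A₂·I₁, giving M = μ₀n₁N₂A₂.
A₂ = πr² = π(9.730×10^-3 m)² = 2.974×10^-4 m².
M = (4π×10⁻⁷)(3770)(1000)(2.974×10^-4) = 1.409×10^-3 H.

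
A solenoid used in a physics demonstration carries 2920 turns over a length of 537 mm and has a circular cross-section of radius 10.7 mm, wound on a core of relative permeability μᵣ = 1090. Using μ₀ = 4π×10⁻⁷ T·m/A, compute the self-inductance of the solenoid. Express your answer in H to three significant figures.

L ≈ 7.82 H

A = πr² = π(1.070×10^-2 m)² = 3.597×10^-4 m².
For a long solenoid, L = μ₀μᵣN²A/ℓ.
L = (4π×10⁻⁷)(1090)(2920)²(3.597×10^-4)/(0.537 m) = 7.822 H.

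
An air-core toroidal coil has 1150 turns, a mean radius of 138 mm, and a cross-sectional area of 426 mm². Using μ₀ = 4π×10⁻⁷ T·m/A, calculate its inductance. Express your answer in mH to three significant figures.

For a thin toroid, L = μ₀N²A/(2πR).
L = (4π×10⁻⁷)(1150)²(4.260×10^-4) / (2π×0.138 m) = 8.165×10^-4 H.

L ≈ 0.817 mH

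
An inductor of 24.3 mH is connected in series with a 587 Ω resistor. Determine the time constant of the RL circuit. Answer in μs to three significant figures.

τ = L/R = (2.430×10^-2 H)/(587 Ω) = 4.140×10^-5 s.

τ ≈ 41.4 μs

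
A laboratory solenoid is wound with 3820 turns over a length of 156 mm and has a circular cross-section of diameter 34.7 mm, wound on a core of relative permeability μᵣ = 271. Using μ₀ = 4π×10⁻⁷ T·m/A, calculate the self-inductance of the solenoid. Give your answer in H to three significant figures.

L ≈ 30.1 H

A = π(d/2)² = π(1.735×10^-2 m)² = 9.457×10^-4 m².
For a long solenoid, L = μ₀μᵣN²A/ℓ.
L = (4π×10⁻⁷)(271)(3820)²(9.457×10^-4)/(0.156 m) = 30.13 H.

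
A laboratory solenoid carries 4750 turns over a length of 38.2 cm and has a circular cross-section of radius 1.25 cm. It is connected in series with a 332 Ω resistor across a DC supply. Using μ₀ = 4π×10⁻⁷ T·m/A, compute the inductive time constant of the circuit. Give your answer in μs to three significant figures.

τ ≈ 110 μs

A = πr² = π(1.250×10^-2 m)² = 4.909×10^-4 m².
L = μ₀N²A/ℓ = (4π×10⁻⁷)(4750)²(4.909×10^-4)/(0.382) = 3.643×10^-2 H.
τ = L/R = (3.643×10^-2)/(332) = 1.097×10^-4 s.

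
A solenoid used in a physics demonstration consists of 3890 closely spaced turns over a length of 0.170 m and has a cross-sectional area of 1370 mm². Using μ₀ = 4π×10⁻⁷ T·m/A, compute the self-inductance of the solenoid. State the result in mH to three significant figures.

L ≈ 153 mH

A = 1370 mm² = 1.370×10^-3 m².
For a long solenoid, L = μ₀N²A/ℓ.
L = (4π×10⁻⁷)(3890)²(1.370×10^-3)/(0.17 m) = 0.1532 H.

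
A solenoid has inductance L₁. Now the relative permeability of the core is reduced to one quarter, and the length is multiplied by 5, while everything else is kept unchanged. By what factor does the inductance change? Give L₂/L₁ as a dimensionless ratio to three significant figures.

L₂/L₁ = 0.0500

For a solenoid, L ∝ μᵣN²A/ℓ.
L₂/L₁ = (0.25) × (5)^-1 = 0.0500.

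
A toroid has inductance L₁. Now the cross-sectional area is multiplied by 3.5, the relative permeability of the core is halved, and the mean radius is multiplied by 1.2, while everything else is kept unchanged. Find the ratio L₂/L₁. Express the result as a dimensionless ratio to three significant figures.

L₂/L₁ = 1.46

For a toroid, L ∝ μᵣN²A/R.
L₂/L₁ = (3.5) × (0.5) × (1.2)^-1 = 1.46.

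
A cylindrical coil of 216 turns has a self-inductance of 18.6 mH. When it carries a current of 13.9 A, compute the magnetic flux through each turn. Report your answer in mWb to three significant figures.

From L = NΦ_B/I, the flux per turn is Φ_B = LI/N.
Φ_B = (1.860×10^-2 H)(13.9 A)/216 = 1.197×10^-3 Wb.

Φ_B ≈ 1.20 mWb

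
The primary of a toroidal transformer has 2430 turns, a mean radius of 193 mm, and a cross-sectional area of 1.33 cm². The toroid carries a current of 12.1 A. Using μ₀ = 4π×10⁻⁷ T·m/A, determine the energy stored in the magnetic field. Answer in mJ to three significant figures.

L = μ₀N²A/(2πR) = (4π×10⁻⁷)(2430)²(1.330×10^-4)/(2π×0.193) = 8.138×10^-4 H.
U = ½LI² = ½(8.138×10^-4)(12.1)² = 5.958×10^-2 J.

U ≈ 59.6 mJ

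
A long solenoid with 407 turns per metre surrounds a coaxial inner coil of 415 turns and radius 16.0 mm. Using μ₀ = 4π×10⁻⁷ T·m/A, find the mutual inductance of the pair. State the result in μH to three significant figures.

The outer solenoid produces a uniform field B₁ = μ₀n₁I₁ across the inner coil,
so the flux linkage is N₂Φ = N₂B₁A₂ = μ₀n₁N₂A₂·I₁, giving M = μ₀n₁N₂A₂.
A₂ = πr² = π(1.600×10^-2 m)² = 8.042×10^-4 m².
M = (4π×10⁻⁷)(407)(415)(8.042×10^-4) = 1.707×10^-4 H.

M ≈ 171 μH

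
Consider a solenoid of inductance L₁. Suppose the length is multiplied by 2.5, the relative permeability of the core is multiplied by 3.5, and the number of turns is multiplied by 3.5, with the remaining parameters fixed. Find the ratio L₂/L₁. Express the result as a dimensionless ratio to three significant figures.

For a solenoid, L ∝ μᵣN²A/ℓ.
L₂/L₁ = (2.5)^-1 × (3.5) × (3.5)^2 = 17.2.

L₂/L₁ = 17.2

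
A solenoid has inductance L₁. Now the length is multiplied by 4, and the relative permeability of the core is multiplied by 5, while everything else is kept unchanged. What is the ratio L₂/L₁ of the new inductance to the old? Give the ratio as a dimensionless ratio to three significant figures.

For a solenoid, L ∝ μᵣN²A/ℓ.
L₂/L₁ = (4)^-1 × (5) = 1.25.

L₂/L₁ = 1.25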